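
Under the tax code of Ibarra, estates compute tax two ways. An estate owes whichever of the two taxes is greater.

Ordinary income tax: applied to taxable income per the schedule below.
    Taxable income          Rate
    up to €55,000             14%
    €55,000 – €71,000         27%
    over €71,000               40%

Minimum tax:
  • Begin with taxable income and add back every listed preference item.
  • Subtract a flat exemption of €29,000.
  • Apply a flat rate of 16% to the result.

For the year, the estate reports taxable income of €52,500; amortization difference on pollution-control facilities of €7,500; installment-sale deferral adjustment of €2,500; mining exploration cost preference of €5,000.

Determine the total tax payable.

€7,350

Minimum tax:
  Adjusted income: €52,500 + €7,500 + €2,500 + €5,000 = €67,500
  Less exemption €29,000 → base €38,500
  €38,500 × 16% = €6,160

Ordinary income tax:
  €52,500 × 14% = €7,350

€7,350 > €6,160, so the ordinary income tax governs.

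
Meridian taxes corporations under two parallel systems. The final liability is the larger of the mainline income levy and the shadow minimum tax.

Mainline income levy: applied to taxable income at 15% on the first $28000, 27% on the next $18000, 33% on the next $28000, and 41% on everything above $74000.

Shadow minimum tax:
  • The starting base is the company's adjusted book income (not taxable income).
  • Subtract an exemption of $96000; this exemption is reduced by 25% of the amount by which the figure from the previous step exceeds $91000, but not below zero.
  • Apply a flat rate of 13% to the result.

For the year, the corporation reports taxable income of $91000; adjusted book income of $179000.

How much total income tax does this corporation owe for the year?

Mainline income levy:
  $28000 × 15% = $4200
  $18000 × 27% = $4860
  $28000 × 33% = $9240
  $17000 × 41% = $6970
  → $25270

Shadow minimum tax:
  Base (adjusted book income): $179000
  Exemption: $96000 − 25% × ($179000 − $91000) = $96000 − $22000 = $74000
  Base: $179000 − $74000 = $105000
  $105000 × 13% = $13650

$25270 > $13650, so the mainline income levy governs.

$25270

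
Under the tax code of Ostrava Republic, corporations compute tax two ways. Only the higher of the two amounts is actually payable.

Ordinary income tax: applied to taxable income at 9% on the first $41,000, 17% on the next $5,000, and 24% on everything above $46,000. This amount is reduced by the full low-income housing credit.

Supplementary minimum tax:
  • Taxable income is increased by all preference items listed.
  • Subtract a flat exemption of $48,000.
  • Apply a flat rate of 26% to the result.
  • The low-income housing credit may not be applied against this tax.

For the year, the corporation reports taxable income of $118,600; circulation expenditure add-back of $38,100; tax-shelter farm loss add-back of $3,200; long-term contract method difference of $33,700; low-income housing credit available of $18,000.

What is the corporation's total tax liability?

$37,856

Supplementary minimum tax:
  Adjusted income: $118,600 + $38,100 + $3,200 + $33,700 = $193,600
  Less exemption $48,000 → base $145,600
  $145,600 × 26% = $37,856

Ordinary income tax:
  $41,000 × 9% = $3,690
  $5,000 × 17% = $850
  $72,600 × 24% = $17,424
  → $21,964
  Less low-income housing credit $18,000 → $3,964

$37,856 > $3,964, so the supplementary minimum tax is the binding amount.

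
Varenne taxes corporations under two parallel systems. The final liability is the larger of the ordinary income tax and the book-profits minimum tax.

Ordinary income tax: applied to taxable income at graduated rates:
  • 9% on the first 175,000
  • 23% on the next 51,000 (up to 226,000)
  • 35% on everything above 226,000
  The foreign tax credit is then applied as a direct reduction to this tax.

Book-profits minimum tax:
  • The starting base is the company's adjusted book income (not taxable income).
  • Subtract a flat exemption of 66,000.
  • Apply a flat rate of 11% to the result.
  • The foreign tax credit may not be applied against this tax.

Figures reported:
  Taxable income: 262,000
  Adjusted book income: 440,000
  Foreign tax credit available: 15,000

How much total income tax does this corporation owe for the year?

Book-profits minimum tax:
  Base (adjusted book income): 440,000
  Less exemption 66,000 → base 374,000
  374,000 × 11% = 41,140

Ordinary income tax:
  175,000 × 9% = 15,750
  51,000 × 23% = 11,730
  36,000 × 35% = 12,600
  → 40,080
  Less foreign tax credit 15,000 → 25,080

41,140 > 25,080, so the book-profits minimum tax is the binding amount.

41,140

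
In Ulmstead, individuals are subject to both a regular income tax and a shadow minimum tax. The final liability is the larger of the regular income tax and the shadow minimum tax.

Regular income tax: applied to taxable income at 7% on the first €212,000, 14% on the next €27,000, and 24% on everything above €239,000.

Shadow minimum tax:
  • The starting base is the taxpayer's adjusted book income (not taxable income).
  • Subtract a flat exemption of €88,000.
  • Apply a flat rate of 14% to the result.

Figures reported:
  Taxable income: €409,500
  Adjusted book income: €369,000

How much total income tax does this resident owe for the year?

Regular income tax:
  €212,000 × 7% = €14,840
  €27,000 × 14% = €3,780
  €170,500 × 24% = €40,920
  → €59,540

Shadow minimum tax:
  Base (adjusted book income): €369,000
  Less exemption €88,000 → base €281,000
  €281,000 × 14% = €39,340

€59,540 > €39,340, so the regular income tax governs.

€59,540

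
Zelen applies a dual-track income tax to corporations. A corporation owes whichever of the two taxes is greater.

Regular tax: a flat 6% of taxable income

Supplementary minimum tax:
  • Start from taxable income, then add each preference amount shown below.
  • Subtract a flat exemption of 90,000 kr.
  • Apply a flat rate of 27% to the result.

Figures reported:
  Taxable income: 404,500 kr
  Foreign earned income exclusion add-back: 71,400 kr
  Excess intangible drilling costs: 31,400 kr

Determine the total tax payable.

Regular tax:
  404,500 kr × 6% = 24,270 kr

Supplementary minimum tax:
  Adjusted income: 404,500 kr + 71,400 kr + 31,400 kr = 507,300 kr
  Less exemption 90,000 kr → base 417,300 kr
  417,300 kr × 27% = 112,671 kr

112,671 kr > 24,270 kr, so the supplementary minimum tax is the binding amount.

112,671 kr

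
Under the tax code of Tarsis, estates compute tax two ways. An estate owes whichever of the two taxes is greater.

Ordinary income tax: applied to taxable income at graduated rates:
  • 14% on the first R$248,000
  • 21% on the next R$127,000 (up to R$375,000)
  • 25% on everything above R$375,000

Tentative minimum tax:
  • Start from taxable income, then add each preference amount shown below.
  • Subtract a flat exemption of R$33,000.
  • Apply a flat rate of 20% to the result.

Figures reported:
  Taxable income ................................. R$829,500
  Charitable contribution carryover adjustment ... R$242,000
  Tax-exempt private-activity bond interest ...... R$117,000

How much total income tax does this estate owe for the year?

Tentative minimum tax:
  Adjusted income: R$829,500 + R$242,000 + R$117,000 = R$1,188,500
  Less exemption R$33,000 → base R$1,155,500
  R$1,155,500 × 20% = R$231,100

Ordinary income tax:
  R$248,000 × 14% = R$34,720
  R$127,000 × 21% = R$26,670
  R$454,500 × 25% = R$113,625
  → R$175,015

R$231,100 > R$175,015, so the tentative minimum tax is the binding amount.

R$231,100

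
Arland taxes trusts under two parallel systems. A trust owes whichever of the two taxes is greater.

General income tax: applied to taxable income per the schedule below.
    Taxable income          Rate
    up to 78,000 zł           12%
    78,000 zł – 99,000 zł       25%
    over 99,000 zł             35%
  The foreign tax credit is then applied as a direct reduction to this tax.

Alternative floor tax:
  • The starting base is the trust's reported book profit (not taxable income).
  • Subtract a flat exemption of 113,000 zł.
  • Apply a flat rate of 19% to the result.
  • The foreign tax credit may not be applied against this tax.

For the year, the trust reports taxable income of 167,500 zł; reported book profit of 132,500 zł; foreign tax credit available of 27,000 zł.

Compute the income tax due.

General income tax:
  78,000 zł × 12% = 9,360 zł
  21,000 zł × 25% = 5,250 zł
  68,500 zł × 35% = 23,975 zł
  → 38,585 zł
  Less foreign tax credit 27,000 zł → 11,585 zł

Alternative floor tax:
  Base (reported book profit): 132,500 zł
  Less exemption 113,000 zł → base 19,500 zł
  19,500 zł × 19% = 3,705 zł

11,585 zł > 3,705 zł, so the general income tax governs.

11,585 zł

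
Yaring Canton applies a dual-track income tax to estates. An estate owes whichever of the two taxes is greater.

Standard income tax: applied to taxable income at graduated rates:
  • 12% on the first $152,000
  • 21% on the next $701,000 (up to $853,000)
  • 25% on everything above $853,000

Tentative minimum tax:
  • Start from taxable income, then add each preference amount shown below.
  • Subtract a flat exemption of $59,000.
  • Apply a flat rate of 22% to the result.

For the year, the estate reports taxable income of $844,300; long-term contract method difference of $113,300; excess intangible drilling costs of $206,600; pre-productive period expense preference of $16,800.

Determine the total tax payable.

$246,840

Standard income tax:
  $152,000 × 12% = $18,240
  $692,300 × 21% = $145,383
  → $163,623

Tentative minimum tax:
  Adjusted income: $844,300 + $113,300 + $206,600 + $16,800 = $1,181,000
  Less exemption $59,000 → base $1,122,000
  $1,122,000 × 22% = $246,840

$246,840 > $163,623, so the tentative minimum tax is the binding amount.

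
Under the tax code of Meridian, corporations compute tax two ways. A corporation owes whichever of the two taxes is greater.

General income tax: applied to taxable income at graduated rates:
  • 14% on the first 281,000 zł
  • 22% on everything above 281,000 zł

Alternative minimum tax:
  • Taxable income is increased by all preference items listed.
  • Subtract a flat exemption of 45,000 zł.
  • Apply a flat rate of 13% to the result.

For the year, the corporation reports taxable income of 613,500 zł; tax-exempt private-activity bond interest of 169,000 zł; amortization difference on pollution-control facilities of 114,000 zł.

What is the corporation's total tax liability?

112,490 zł

General income tax:
  281,000 zł × 14% = 39,340 zł
  332,500 zł × 22% = 73,150 zł
  → 112,490 zł

Alternative minimum tax:
  Adjusted income: 613,500 zł + 169,000 zł + 114,000 zł = 896,500 zł
  Less exemption 45,000 zł → base 851,500 zł
  851,500 zł × 13% = 110,695 zł

112,490 zł > 110,695 zł, so the general income tax governs.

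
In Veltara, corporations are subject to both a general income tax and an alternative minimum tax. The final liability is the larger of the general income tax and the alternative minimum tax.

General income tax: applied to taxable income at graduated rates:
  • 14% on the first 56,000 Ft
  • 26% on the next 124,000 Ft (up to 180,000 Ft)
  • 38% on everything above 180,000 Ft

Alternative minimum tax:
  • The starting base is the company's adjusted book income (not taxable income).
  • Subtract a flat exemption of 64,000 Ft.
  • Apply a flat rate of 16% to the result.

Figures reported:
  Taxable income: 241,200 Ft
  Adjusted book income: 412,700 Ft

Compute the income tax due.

Alternative minimum tax:
  Base (adjusted book income): 412,700 Ft
  Less exemption 64,000 Ft → base 348,700 Ft
  348,700 Ft × 16% = 55,792 Ft

General income tax:
  56,000 Ft × 14% = 7,840 Ft
  124,000 Ft × 26% = 32,240 Ft
  61,200 Ft × 38% = 23,256 Ft
  → 63,336 Ft

63,336 Ft > 55,792 Ft, so the general income tax governs.

63,336 Ft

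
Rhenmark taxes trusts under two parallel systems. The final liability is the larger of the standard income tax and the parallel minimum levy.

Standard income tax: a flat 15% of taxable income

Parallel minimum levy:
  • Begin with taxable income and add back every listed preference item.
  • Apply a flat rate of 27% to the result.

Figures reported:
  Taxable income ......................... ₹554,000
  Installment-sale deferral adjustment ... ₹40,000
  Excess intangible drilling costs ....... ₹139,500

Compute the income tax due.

Parallel minimum levy:
  Adjusted income: ₹554,000 + ₹40,000 + ₹139,500 = ₹733,500
  ₹733,500 × 27% = ₹198,045

Standard income tax:
  ₹554,000 × 15% = ₹83,100

₹198,045 > ₹83,100, so the parallel minimum levy is the binding amount.

₹198,045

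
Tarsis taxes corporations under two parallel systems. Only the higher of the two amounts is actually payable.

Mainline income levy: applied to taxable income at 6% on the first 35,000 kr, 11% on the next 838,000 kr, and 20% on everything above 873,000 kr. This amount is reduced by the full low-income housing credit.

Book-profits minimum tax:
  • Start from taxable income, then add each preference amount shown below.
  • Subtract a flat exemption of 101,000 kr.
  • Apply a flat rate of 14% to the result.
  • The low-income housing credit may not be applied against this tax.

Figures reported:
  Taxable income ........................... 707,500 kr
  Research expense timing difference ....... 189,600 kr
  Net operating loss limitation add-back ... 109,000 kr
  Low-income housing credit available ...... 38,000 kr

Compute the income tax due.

Mainline income levy:
  35,000 kr × 6% = 2,100 kr
  672,500 kr × 11% = 73,975 kr
  → 76,075 kr
  Less low-income housing credit 38,000 kr → 38,075 kr

Book-profits minimum tax:
  Adjusted income: 707,500 kr + 189,600 kr + 109,000 kr = 1,006,100 kr
  Less exemption 101,000 kr → base 905,100 kr
  905,100 kr × 14% = 126,714 kr

126,714 kr > 38,075 kr, so the book-profits minimum tax is the binding amount.

126,714 kr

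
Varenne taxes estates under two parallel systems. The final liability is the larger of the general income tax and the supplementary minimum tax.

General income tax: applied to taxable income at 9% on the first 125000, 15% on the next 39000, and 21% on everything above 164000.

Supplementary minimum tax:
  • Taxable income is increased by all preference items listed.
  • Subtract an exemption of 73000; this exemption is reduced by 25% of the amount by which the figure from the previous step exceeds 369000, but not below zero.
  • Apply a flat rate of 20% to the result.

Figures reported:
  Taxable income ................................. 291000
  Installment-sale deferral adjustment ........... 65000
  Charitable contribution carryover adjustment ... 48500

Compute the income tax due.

68075

Supplementary minimum tax:
  Adjusted income: 291000 + 65000 + 48500 = 404500
  Exemption: 73000 − 25% × (404500 − 369000) = 73000 − 8875 = 64125
  Base: 404500 − 64125 = 340375
  340375 × 20% = 68075

General income tax:
  125000 × 9% = 11250
  39000 × 15% = 5850
  127000 × 21% = 26670
  → 43770

68075 > 43770, so the supplementary minimum tax is the binding amount.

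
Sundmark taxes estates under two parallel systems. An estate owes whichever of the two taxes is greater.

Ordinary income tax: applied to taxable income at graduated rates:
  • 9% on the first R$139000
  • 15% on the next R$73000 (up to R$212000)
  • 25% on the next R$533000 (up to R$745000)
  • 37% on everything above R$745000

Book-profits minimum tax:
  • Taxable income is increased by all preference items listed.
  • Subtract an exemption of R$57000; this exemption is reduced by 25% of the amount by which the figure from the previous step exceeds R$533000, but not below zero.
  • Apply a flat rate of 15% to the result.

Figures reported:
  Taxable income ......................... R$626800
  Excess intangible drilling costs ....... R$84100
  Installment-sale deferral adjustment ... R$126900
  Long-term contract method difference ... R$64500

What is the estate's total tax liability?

R$135345

Book-profits minimum tax:
  Adjusted income: R$626800 + R$84100 + R$126900 + R$64500 = R$902300
  Exemption: 25% × (R$902300 − R$533000) = R$92325 ≥ R$57000, so the exemption is fully phased out
  Base: R$902300 − R$0 = R$902300
  R$902300 × 15% = R$135345

Ordinary income tax:
  R$139000 × 9% = R$12510
  R$73000 × 15% = R$10950
  R$414800 × 25% = R$103700
  → R$127160

R$135345 > R$127160, so the book-profits minimum tax is the binding amount.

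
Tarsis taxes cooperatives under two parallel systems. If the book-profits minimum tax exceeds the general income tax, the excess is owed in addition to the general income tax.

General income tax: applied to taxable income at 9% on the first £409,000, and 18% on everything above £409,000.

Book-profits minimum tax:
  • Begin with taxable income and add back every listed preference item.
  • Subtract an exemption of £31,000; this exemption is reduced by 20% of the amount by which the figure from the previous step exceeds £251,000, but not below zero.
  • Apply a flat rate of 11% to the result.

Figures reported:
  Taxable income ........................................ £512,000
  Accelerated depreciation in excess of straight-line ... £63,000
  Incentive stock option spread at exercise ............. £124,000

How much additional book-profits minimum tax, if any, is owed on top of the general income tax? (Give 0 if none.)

£21,540

General income tax:
  £409,000 × 9% = £36,810
  £103,000 × 18% = £18,540
  → £55,350

Book-profits minimum tax:
  Adjusted income: £512,000 + £63,000 + £124,000 = £699,000
  Exemption: 20% × (£699,000 − £251,000) = £89,600 ≥ £31,000, so the exemption is fully phased out
  Base: £699,000 − £0 = £699,000
  £699,000 × 11% = £76,890

Excess of book-profits minimum tax over general income tax: £76,890 − £55,350 = £21,540.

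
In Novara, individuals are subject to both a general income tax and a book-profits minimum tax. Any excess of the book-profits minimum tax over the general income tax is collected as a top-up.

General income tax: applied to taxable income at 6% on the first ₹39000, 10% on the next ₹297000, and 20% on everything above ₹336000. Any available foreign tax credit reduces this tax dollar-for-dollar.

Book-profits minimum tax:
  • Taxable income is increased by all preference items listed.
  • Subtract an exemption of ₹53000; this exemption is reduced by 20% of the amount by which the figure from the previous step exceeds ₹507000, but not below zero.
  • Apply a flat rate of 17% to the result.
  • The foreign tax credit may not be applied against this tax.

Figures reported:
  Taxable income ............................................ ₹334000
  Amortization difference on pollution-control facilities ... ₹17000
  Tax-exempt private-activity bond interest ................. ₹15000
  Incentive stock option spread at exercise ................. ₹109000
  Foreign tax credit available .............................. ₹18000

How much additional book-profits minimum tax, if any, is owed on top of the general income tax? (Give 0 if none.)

General income tax:
  ₹39000 × 6% = ₹2340
  ₹295000 × 10% = ₹29500
  → ₹31840
  Less foreign tax credit ₹18000 → ₹13840

Book-profits minimum tax:
  Adjusted income: ₹334000 + ₹17000 + ₹15000 + ₹109000 = ₹475000
  Exemption: ₹475000 ≤ ₹507000, so full ₹53000 applies
  Base: ₹475000 − ₹53000 = ₹422000
  ₹422000 × 17% = ₹71740

Excess of book-profits minimum tax over general income tax: ₹71740 − ₹13840 = ₹57900.

₹57900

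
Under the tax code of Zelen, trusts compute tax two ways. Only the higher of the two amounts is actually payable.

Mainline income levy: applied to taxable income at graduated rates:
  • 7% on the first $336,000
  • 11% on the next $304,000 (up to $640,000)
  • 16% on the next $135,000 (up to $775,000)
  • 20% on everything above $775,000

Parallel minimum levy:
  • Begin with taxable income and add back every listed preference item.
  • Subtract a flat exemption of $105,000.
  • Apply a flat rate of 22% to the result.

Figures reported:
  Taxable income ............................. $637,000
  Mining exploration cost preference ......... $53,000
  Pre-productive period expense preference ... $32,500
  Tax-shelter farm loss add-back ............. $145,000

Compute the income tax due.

Mainline income levy:
  $336,000 × 7% = $23,520
  $301,000 × 11% = $33,110
  → $56,630

Parallel minimum levy:
  Adjusted income: $637,000 + $53,000 + $32,500 + $145,000 = $867,500
  Less exemption $105,000 → base $762,500
  $762,500 × 22% = $167,750

$167,750 > $56,630, so the parallel minimum levy is the binding amount.

$167,750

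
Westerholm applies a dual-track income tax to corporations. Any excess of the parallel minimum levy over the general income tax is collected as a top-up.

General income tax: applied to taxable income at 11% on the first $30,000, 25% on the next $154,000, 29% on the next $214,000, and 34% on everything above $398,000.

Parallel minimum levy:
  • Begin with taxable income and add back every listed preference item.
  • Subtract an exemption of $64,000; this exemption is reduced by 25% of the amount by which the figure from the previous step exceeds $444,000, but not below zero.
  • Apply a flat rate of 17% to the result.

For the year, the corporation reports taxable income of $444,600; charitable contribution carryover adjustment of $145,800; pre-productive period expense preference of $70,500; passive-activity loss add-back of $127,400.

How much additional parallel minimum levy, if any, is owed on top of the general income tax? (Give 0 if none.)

General income tax:
  $30,000 × 11% = $3,300
  $154,000 × 25% = $38,500
  $214,000 × 29% = $62,060
  $46,600 × 34% = $15,844
  → $119,704

Parallel minimum levy:
  Adjusted income: $444,600 + $145,800 + $70,500 + $127,400 = $788,300
  Exemption: 25% × ($788,300 − $444,000) = $86,075 ≥ $64,000, so the exemption is fully phased out
  Base: $788,300 − $0 = $788,300
  $788,300 × 17% = $134,011

Excess of parallel minimum levy over general income tax: $134,011 − $119,704 = $14,307.

$14,307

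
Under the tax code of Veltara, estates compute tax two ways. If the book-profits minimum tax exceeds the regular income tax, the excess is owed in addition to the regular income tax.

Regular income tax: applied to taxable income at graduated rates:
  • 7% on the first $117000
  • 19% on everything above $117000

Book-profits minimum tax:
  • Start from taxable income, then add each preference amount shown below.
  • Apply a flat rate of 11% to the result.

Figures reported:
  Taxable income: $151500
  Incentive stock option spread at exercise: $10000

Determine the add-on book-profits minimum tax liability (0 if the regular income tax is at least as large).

Book-profits minimum tax:
  Adjusted income: $151500 + $10000 = $161500
  $161500 × 11% = $17765

Regular income tax:
  $117000 × 7% = $8190
  $34500 × 19% = $6555
  → $14745

Excess of book-profits minimum tax over regular income tax: $17765 − $14745 = $3020.

$3020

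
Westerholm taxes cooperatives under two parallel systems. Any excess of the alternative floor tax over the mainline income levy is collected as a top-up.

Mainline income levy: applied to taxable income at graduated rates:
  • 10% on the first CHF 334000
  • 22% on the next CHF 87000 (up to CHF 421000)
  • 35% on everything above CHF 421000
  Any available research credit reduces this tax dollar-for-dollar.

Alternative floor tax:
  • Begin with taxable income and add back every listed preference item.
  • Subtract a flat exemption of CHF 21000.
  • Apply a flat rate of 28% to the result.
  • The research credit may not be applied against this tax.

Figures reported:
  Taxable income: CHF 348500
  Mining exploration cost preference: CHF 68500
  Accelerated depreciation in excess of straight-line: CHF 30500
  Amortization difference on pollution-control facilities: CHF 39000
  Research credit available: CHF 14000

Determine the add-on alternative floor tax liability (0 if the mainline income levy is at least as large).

Mainline income levy:
  CHF 334000 × 10% = CHF 33400
  CHF 14500 × 22% = CHF 3190
  → CHF 36590
  Less research credit CHF 14000 → CHF 22590

Alternative floor tax:
  Adjusted income: CHF 348500 + CHF 68500 + CHF 30500 + CHF 39000 = CHF 486500
  Less exemption CHF 21000 → base CHF 465500
  CHF 465500 × 28% = CHF 130340

Excess of alternative floor tax over mainline income levy: CHF 130340 − CHF 22590 = CHF 107750.

CHF 107750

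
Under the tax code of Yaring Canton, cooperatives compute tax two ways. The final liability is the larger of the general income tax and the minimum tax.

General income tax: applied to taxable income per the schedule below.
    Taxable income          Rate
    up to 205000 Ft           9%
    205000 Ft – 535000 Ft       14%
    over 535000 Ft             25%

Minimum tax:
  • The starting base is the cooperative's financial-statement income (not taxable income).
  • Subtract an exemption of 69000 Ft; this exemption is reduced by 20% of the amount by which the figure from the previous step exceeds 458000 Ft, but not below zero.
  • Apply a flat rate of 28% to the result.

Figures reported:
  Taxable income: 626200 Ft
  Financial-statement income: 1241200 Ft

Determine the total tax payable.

Minimum tax:
  Base (financial-statement income): 1241200 Ft
  Exemption: 20% × (1241200 Ft − 458000 Ft) = 156640 Ft ≥ 69000 Ft, so the exemption is fully phased out
  Base: 1241200 Ft − 0 Ft = 1241200 Ft
  1241200 Ft × 28% = 347536 Ft

General income tax:
  205000 Ft × 9% = 18450 Ft
  330000 Ft × 14% = 46200 Ft
  91200 Ft × 25% = 22800 Ft
  → 87450 Ft

347536 Ft > 87450 Ft, so the minimum tax is the binding amount.

347536 Ft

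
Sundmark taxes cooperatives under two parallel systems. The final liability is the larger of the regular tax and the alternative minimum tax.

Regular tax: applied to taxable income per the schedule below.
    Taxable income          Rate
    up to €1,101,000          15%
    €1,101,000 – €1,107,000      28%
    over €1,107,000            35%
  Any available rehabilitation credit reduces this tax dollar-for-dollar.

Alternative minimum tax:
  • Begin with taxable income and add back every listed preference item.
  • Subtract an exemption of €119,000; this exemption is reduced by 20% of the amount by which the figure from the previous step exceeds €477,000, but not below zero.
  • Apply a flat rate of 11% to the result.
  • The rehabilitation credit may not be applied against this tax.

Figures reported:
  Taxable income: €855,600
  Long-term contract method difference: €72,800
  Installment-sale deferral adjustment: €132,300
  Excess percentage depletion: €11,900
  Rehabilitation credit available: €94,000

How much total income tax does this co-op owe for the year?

€117,986

Regular tax:
  €855,600 × 15% = €128,340
  Less rehabilitation credit €94,000 → €34,340

Alternative minimum tax:
  Adjusted income: €855,600 + €72,800 + €132,300 + €11,900 = €1,072,600
  Exemption: 20% × (€1,072,600 − €477,000) = €119,120 ≥ €119,000, so the exemption is fully phased out
  Base: €1,072,600 − €0 = €1,072,600
  €1,072,600 × 11% = €117,986

€117,986 > €34,340, so the alternative minimum tax is the binding amount.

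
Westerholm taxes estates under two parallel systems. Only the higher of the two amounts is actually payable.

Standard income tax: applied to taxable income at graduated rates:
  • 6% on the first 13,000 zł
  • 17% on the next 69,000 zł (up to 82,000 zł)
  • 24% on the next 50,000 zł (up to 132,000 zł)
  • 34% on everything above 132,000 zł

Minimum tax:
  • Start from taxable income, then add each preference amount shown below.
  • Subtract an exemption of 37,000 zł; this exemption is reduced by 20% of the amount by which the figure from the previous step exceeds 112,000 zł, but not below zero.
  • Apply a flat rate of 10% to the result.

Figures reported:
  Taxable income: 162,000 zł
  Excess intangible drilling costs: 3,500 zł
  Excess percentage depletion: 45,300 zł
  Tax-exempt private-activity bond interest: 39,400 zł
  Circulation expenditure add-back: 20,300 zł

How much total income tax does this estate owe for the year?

Standard income tax:
  13,000 zł × 6% = 780 zł
  69,000 zł × 17% = 11,730 zł
  50,000 zł × 24% = 12,000 zł
  30,000 zł × 34% = 10,200 zł
  → 34,710 zł

Minimum tax:
  Adjusted income: 162,000 zł + 3,500 zł + 45,300 zł + 39,400 zł + 20,300 zł = 270,500 zł
  Exemption: 37,000 zł − 20% × (270,500 zł − 112,000 zł) = 37,000 zł − 31,700 zł = 5,300 zł
  Base: 270,500 zł − 5,300 zł = 265,200 zł
  265,200 zł × 10% = 26,520 zł

34,710 zł > 26,520 zł, so the standard income tax governs.

34,710 zł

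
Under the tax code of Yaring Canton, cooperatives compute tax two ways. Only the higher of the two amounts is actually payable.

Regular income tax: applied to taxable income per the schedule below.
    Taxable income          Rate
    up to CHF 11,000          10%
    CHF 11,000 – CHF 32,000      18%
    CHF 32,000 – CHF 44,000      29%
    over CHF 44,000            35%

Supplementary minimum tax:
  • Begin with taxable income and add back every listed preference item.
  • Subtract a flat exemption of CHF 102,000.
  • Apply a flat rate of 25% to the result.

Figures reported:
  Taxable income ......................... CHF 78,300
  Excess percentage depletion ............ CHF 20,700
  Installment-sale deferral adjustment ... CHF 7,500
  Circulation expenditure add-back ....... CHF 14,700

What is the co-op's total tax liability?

Regular income tax:
  CHF 11,000 × 10% = CHF 1,100
  CHF 21,000 × 18% = CHF 3,780
  CHF 12,000 × 29% = CHF 3,480
  CHF 34,300 × 35% = CHF 12,005
  → CHF 20,365

Supplementary minimum tax:
  Adjusted income: CHF 78,300 + CHF 20,700 + CHF 7,500 + CHF 14,700 = CHF 121,200
  Less exemption CHF 102,000 → base CHF 19,200
  CHF 19,200 × 25% = CHF 4,800

CHF 20,365 > CHF 4,800, so the regular income tax governs.

CHF 20,365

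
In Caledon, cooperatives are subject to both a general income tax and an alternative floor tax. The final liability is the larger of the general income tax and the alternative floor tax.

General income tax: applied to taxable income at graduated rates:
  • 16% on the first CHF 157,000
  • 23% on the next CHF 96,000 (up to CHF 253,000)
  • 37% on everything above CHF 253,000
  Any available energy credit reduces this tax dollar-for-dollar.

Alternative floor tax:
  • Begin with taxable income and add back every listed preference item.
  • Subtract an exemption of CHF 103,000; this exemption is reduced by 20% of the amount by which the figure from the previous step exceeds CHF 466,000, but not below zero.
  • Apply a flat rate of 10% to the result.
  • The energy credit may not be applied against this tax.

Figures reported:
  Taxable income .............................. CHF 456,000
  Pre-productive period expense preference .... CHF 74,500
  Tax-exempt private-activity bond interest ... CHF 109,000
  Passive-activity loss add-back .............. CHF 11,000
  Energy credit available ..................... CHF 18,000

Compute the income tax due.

CHF 104,310

General income tax:
  CHF 157,000 × 16% = CHF 25,120
  CHF 96,000 × 23% = CHF 22,080
  CHF 203,000 × 37% = CHF 75,110
  → CHF 122,310
  Less energy credit CHF 18,000 → CHF 104,310

Alternative floor tax:
  Adjusted income: CHF 456,000 + CHF 74,500 + CHF 109,000 + CHF 11,000 = CHF 650,500
  Exemption: CHF 103,000 − 20% × (CHF 650,500 − CHF 466,000) = CHF 103,000 − CHF 36,900 = CHF 66,100
  Base: CHF 650,500 − CHF 66,100 = CHF 584,400
  CHF 584,400 × 10% = CHF 58,440

CHF 104,310 > CHF 58,440, so the general income tax governs.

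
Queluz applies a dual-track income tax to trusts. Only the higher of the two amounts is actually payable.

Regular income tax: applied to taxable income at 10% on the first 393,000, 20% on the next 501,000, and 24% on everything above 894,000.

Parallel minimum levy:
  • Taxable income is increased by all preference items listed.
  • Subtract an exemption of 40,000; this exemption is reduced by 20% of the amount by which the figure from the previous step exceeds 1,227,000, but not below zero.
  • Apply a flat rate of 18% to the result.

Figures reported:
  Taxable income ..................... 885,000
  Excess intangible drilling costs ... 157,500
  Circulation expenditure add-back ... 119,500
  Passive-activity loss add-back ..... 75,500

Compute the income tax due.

215,928

Regular income tax:
  393,000 × 10% = 39,300
  492,000 × 20% = 98,400
  → 137,700

Parallel minimum levy:
  Adjusted income: 885,000 + 157,500 + 119,500 + 75,500 = 1,237,500
  Exemption: 40,000 − 20% × (1,237,500 − 1,227,000) = 40,000 − 2,100 = 37,900
  Base: 1,237,500 − 37,900 = 1,199,600
  1,199,600 × 18% = 215,928

215,928 > 137,700, so the parallel minimum levy is the binding amount.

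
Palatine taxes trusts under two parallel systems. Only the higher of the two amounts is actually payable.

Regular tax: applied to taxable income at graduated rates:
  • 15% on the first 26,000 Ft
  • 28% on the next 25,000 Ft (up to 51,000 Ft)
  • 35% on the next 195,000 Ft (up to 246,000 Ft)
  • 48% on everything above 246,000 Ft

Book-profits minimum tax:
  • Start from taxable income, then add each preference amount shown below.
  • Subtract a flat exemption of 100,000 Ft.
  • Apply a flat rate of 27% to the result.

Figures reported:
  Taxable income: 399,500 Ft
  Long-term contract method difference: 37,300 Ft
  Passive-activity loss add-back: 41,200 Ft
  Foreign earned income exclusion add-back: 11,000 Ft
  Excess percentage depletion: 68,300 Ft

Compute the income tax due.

Book-profits minimum tax:
  Adjusted income: 399,500 Ft + 37,300 Ft + 41,200 Ft + 11,000 Ft + 68,300 Ft = 557,300 Ft
  Less exemption 100,000 Ft → base 457,300 Ft
  457,300 Ft × 27% = 123,471 Ft

Regular tax:
  26,000 Ft × 15% = 3,900 Ft
  25,000 Ft × 28% = 7,000 Ft
  195,000 Ft × 35% = 68,250 Ft
  153,500 Ft × 48% = 73,680 Ft
  → 152,830 Ft

152,830 Ft > 123,471 Ft, so the regular tax governs.

152,830 Ft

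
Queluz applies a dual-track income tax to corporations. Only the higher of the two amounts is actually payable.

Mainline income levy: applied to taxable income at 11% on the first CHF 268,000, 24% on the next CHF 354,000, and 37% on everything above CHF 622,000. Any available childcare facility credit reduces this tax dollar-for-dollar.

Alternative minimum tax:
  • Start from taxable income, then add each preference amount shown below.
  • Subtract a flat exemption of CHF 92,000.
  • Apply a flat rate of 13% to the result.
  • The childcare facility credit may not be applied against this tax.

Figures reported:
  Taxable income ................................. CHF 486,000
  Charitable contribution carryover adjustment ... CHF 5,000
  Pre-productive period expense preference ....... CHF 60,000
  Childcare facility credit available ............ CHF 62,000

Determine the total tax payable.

CHF 59,670

Mainline income levy:
  CHF 268,000 × 11% = CHF 29,480
  CHF 218,000 × 24% = CHF 52,320
  → CHF 81,800
  Less childcare facility credit CHF 62,000 → CHF 19,800

Alternative minimum tax:
  Adjusted income: CHF 486,000 + CHF 5,000 + CHF 60,000 = CHF 551,000
  Less exemption CHF 92,000 → base CHF 459,000
  CHF 459,000 × 13% = CHF 59,670

CHF 59,670 > CHF 19,800, so the alternative minimum tax is the binding amount.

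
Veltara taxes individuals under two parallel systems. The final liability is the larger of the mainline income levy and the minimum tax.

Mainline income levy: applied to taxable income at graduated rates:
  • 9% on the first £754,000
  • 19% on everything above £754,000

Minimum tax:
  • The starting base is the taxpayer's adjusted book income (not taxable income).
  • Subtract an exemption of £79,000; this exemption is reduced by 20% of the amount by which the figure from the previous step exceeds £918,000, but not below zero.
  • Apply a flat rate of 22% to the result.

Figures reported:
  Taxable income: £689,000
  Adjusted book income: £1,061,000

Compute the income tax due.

Mainline income levy:
  £689,000 × 9% = £62,010

Minimum tax:
  Base (adjusted book income): £1,061,000
  Exemption: £79,000 − 20% × (£1,061,000 − £918,000) = £79,000 − £28,600 = £50,400
  Base: £1,061,000 − £50,400 = £1,010,600
  £1,010,600 × 22% = £222,332

£222,332 > £62,010, so the minimum tax is the binding amount.

£222,332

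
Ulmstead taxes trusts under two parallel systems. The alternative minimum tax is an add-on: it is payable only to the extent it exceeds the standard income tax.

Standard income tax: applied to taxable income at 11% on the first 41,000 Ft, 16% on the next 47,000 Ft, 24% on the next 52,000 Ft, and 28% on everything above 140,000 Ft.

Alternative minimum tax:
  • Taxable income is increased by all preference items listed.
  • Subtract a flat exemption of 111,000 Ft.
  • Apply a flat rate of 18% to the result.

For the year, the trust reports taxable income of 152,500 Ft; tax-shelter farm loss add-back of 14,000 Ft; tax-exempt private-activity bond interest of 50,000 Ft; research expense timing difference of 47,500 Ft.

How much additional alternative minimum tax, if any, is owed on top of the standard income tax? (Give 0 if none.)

Standard income tax:
  41,000 Ft × 11% = 4,510 Ft
  47,000 Ft × 16% = 7,520 Ft
  52,000 Ft × 24% = 12,480 Ft
  12,500 Ft × 28% = 3,500 Ft
  → 28,010 Ft

Alternative minimum tax:
  Adjusted income: 152,500 Ft + 14,000 Ft + 50,000 Ft + 47,500 Ft = 264,000 Ft
  Less exemption 111,000 Ft → base 153,000 Ft
  153,000 Ft × 18% = 27,540 Ft

27,540 Ft ≤ 28,010 Ft, so no add-on is due.

0 Ft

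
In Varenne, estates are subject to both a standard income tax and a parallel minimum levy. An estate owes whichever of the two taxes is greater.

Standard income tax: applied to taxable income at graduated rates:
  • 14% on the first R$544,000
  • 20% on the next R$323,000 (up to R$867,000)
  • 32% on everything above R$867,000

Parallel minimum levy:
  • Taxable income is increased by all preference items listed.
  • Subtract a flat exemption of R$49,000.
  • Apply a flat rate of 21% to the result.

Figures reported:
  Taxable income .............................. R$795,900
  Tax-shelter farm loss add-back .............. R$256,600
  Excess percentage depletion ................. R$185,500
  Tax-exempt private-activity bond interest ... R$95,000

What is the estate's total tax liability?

Parallel minimum levy:
  Adjusted income: R$795,900 + R$256,600 + R$185,500 + R$95,000 = R$1,333,000
  Less exemption R$49,000 → base R$1,284,000
  R$1,284,000 × 21% = R$269,640

Standard income tax:
  R$544,000 × 14% = R$76,160
  R$251,900 × 20% = R$50,380
  → R$126,540

R$269,640 > R$126,540, so the parallel minimum levy is the binding amount.

R$269,640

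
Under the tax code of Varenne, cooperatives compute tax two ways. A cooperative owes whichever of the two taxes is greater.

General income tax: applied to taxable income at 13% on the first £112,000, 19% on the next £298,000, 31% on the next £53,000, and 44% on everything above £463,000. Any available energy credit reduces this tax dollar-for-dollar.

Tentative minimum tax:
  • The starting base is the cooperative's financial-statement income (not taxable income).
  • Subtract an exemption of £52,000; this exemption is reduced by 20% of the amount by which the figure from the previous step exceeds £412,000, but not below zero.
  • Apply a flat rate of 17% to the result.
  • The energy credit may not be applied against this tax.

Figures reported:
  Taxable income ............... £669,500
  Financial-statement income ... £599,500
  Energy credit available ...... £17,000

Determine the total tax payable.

Tentative minimum tax:
  Base (financial-statement income): £599,500
  Exemption: £52,000 − 20% × (£599,500 − £412,000) = £52,000 − £37,500 = £14,500
  Base: £599,500 − £14,500 = £585,000
  £585,000 × 17% = £99,450

General income tax:
  £112,000 × 13% = £14,560
  £298,000 × 19% = £56,620
  £53,000 × 31% = £16,430
  £206,500 × 44% = £90,860
  → £178,470
  Less energy credit £17,000 → £161,470

£161,470 > £99,450, so the general income tax governs.

£161,470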